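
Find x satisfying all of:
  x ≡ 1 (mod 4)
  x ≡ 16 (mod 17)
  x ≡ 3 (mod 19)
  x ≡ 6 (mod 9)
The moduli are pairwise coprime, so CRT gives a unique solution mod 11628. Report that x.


Product of moduli M = 4 · 17 · 19 · 9 = 11628.
Merge one congruence at a time:
  Start: x ≡ 1 (mod 4).
  Combine with x ≡ 16 (mod 17); new modulus lcm = 68.
    Write x = 1 + 4·t and substitute into x ≡ 16 (mod 17): 4·t ≡ 16 − 1 = 15 (mod 17).
    The inverse of 4 mod 17 is 13 (since 4·13 = 52 = 3·17 + 1), so t ≡ 13·15 = 195 ≡ 8 (mod 17).
    Then x = 1 + 4·8 = 33, valid modulo lcm(4, 17) = 68: x ≡ 33 (mod 68).
  Combine with x ≡ 3 (mod 19); new modulus lcm = 1292.
    Write x = 33 + 68·t and substitute into x ≡ 3 (mod 19): 68·t ≡ 3 − 33 = -30 (mod 19).
    Reduce coefficients mod 19: 11·t ≡ 8 (mod 19).
    The inverse of 11 mod 19 is 7 (since 11·7 = 77 = 4·19 + 1), so t ≡ 7·8 = 56 ≡ 18 (mod 19).
    Then x = 33 + 68·18 = 1257, valid modulo lcm(68, 19) = 1292: x ≡ 1257 (mod 1292).
  Combine with x ≡ 6 (mod 9); new modulus lcm = 11628.
    Write x = 1257 + 1292·t and substitute into x ≡ 6 (mod 9): 1292·t ≡ 6 − 1257 = -1251 (mod 9).
    Reduce coefficients mod 9: 5·t ≡ 0 (mod 9).
    The inverse of 5 mod 9 is 2 (since 5·2 = 10 = 1·9 + 1), so t ≡ 2·0 = 0 ≡ 0 (mod 9).
    Then x = 1257 + 1292·0 = 1257, valid modulo lcm(1292, 9) = 11628: x ≡ 1257 (mod 11628).
Verify against each original: 1257 mod 4 = 1, 1257 mod 17 = 16, 1257 mod 19 = 3, 1257 mod 9 = 6.

x ≡ 1257 (mod 11628).


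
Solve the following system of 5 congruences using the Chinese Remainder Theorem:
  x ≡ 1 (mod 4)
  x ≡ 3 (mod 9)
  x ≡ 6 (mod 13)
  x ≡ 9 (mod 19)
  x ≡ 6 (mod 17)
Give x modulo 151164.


Product of moduli M = 4 · 9 · 13 · 19 · 17 = 151164.
Merge one congruence at a time:
  Start: x ≡ 1 (mod 4).
  Combine with x ≡ 3 (mod 9); new modulus lcm = 36.
    Write x = 1 + 4·t and substitute into x ≡ 3 (mod 9): 4·t ≡ 3 − 1 = 2 (mod 9).
    The inverse of 4 mod 9 is 7 (since 4·7 = 28 = 3·9 + 1), so t ≡ 7·2 = 14 ≡ 5 (mod 9).
    Then x = 1 + 4·5 = 21, valid modulo lcm(4, 9) = 36: x ≡ 21 (mod 36).
  Combine with x ≡ 6 (mod 13); new modulus lcm = 468.
    Write x = 21 + 36·t and substitute into x ≡ 6 (mod 13): 36·t ≡ 6 − 21 = -15 (mod 13).
    Reduce coefficients mod 13: 10·t ≡ 11 (mod 13).
    The inverse of 10 mod 13 is 4 (since 10·4 = 40 = 3·13 + 1), so t ≡ 4·11 = 44 ≡ 5 (mod 13).
    Then x = 21 + 36·5 = 201, valid modulo lcm(36, 13) = 468: x ≡ 201 (mod 468).
  Combine with x ≡ 9 (mod 19); new modulus lcm = 8892.
    Write x = 201 + 468·t and substitute into x ≡ 9 (mod 19): 468·t ≡ 9 − 201 = -192 (mod 19).
    Reduce coefficients mod 19: 12·t ≡ 17 (mod 19).
    The inverse of 12 mod 19 is 8 (since 12·8 = 96 = 5·19 + 1), so t ≡ 8·17 = 136 ≡ 3 (mod 19).
    Then x = 201 + 468·3 = 1605, valid modulo lcm(468, 19) = 8892: x ≡ 1605 (mod 8892).
  Combine with x ≡ 6 (mod 17); new modulus lcm = 151164.
    Write x = 1605 + 8892·t and substitute into x ≡ 6 (mod 17): 8892·t ≡ 6 − 1605 = -1599 (mod 17).
    Reduce coefficients mod 17: 1·t ≡ 16 (mod 17).
    So t ≡ 16 (mod 17).
    Then x = 1605 + 8892·16 = 143877, valid modulo lcm(8892, 17) = 151164: x ≡ 143877 (mod 151164).
Verify against each original: 143877 mod 4 = 1, 143877 mod 9 = 3, 143877 mod 13 = 6, 143877 mod 19 = 9, 143877 mod 17 = 6.

x ≡ 143877 (mod 151164).


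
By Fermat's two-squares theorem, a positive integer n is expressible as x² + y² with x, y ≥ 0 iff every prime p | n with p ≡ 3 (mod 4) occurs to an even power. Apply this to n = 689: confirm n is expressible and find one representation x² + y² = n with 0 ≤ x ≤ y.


Step 1: Factor n = 689 = 13 · 53.
Step 2: Check the mod-4 condition on each prime factor: 13 ≡ 1 (mod 4), exponent 1; 53 ≡ 1 (mod 4), exponent 1.
All primes ≡ 3 (mod 4) appear to even exponent (or don't appear), so by the two-squares theorem n IS expressible as a sum of two squares.
Step 3: Build a representation. Here n = 13 · 53 is a product of primes ≡ 1 (mod 4). Each prime p ≡ 1 (mod 4) is itself a sum of two squares; find a² by testing p − a² for a perfect square:
  13: 13 − 1² = 12, 13 − 2² = 9 = 3² ⇒ 13 = 2² + 3².
  53: 53 − 1² = 52, 53 − 2² = 49 = 7² ⇒ 53 = 2² + 7².
  Combine using the Brahmagupta–Fibonacci identity (a² + b²)(c² + d²) = (ac − bd)² + (ad + bc)² = (ac + bd)² + (ad − bc)²:
  13 · 53 = 689: from (2² + 3²)(2² + 7²), take (2·2 − 3·7, 2·7 + 3·2) = (4 − 21, 14 + 6) = (-17, 20); dropping signs (only squares matter) gives (17, 20); check 17² + 20² = 289 + 400 = 689 ✓.
Step 4: Order so x ≤ y and verify: 17² + 20² = 289 + 400 = 689 = n. ✓

n = 689 = 17² + 20² (one valid representation with x ≤ y).


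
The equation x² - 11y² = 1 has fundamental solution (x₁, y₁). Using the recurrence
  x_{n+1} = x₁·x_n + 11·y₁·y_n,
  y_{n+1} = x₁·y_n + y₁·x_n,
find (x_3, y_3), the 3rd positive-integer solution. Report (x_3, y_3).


Step 1: Find the fundamental solution (x₁, y₁) of x² - 11y² = 1.
  Expand √11 as a continued fraction. a₀ = ⌊√11⌋ = 3; iterate m_{k+1} = d_k·a_k − m_k, d_{k+1} = (11 − m_{k+1}²)/d_k, a_{k+1} = ⌊(a₀ + m_{k+1})/d_{k+1}⌋ (starting m₀ = 0, d₀ = 1), with convergents p_k = a_k·p_{k-1} + p_{k-2}, q_k = a_k·q_{k-1} + q_{k-2} (p₋₁ = 1, q₋₁ = 0):
  k = 0: a₀ = 3; p₀/q₀ = 3/1; p₀² − 11·q₀² = 9 − 11 = -2.
  k = 1: m = 3, d = 2, a = ⌊(3 + 3)/2⌋ = 3; p/q = (3·3 + 1)/(3·1 + 0) = 10/3; p² − 11·q² = 100 − 99 = 1.
  The first convergent with p² − 11·q² = 1 gives the fundamental solution (x₁, y₁) = (10, 3).
Step 2: Apply the recurrence (x_{n+1}, y_{n+1}) = (x₁x_n + 11y₁y_n, x₁y_n + y₁x_n) repeatedly.
  From (x_1, y_1) = (10, 3): x_2 = 10·10 + 11·3·3 = 199; y_2 = 10·3 + 3·10 = 60.
  From (x_2, y_2) = (199, 60): x_3 = 10·199 + 11·3·60 = 3970; y_3 = 10·60 + 3·199 = 1197.
Step 3: Verify x_3² - 11·y_3² = 15760900 - 15760899 = 1 (should be 1). ✓

(x_1, y_1) = (10, 3); (x_3, y_3) = (3970, 1197).


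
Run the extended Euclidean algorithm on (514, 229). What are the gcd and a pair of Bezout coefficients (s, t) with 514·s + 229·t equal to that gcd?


Euclidean algorithm on (514, 229) — divide until remainder is 0:
  514 = 2 · 229 + 56
  229 = 4 · 56 + 5
  56 = 11 · 5 + 1
  5 = 5 · 1 + 0
gcd(514, 229) = 1.
Track Bezout coefficients alongside the remainders: start with r₀ = 514 = a·1 + b·0 (s = 1, t = 0) and r₁ = 229 = a·0 + b·1 (s = 0, t = 1); each new remainder r_{k+1} = r_{k-1} − q_k·r_k inherits s_{k+1} = s_{k-1} − q_k·s_k, t_{k+1} = t_{k-1} − q_k·t_k, so r_k = a·s_k + b·t_k at every step:
  q = 2: r = 56, s = 1 − 2·0 = 1, t = 0 − 2·1 = -2  (check: 514·1 + 229·(-2) = 56)
  q = 4: r = 5, s = 0 − 4·1 = -4, t = 1 − 4·(-2) = 9  (check: 514·(-4) + 229·9 = 5)
  q = 11: r = 1, s = 1 − 11·(-4) = 45, t = -2 − 11·9 = -101  (check: 514·45 + 229·(-101) = 1)
The row with r = 1 (the gcd) gives the Bezout coefficients s = 45, t = -101.
Result: 514 · (45) + 229 · (-101) = 1.

gcd(514, 229) = 1; s = 45, t = -101 (check: 514·45 + 229·(-101) = 1).


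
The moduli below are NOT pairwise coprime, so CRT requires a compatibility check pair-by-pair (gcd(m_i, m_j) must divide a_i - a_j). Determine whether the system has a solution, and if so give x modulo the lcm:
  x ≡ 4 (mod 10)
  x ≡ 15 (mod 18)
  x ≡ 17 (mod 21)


Moduli 10, 18, 21 are not pairwise coprime, so CRT works modulo lcm(m_i) when all pairwise compatibility conditions hold.
Pairwise compatibility: gcd(m_i, m_j) must divide a_i - a_j for every pair.
Merge one congruence at a time:
  Start: x ≡ 4 (mod 10).
  Combine with x ≡ 15 (mod 18): gcd(10, 18) = 2, and 15 - 4 = 11 is NOT divisible by 2.
    ⇒ system is inconsistent (no integer solution).

No solution (the system is inconsistent).


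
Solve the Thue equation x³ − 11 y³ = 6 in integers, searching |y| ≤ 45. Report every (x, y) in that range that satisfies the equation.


The equation is x³ - 11y³ = 6. For fixed y, x³ = 11·y³ + 6, so a solution requires the RHS to be a perfect cube.
Strategy: iterate y from -45 to 45, compute RHS = 11·y³ + 6, and check whether it is a (positive or negative) perfect cube.
Check small values of y:
  y = 0: RHS = 6 is not a perfect cube.
  y = 1: RHS = 17 is not a perfect cube.
  y = -1: RHS = -5 is not a perfect cube.
  y = 2: RHS = 94 is not a perfect cube.
  y = -2: RHS = -82 is not a perfect cube.
  y = 3: RHS = 303 is not a perfect cube.
  y = -3: RHS = -291 is not a perfect cube.
Continuing the search up to |y| = 45 finds no solutions either.
No (x, y) in the scanned range satisfies the equation.

No integer solutions with |y| ≤ 45.


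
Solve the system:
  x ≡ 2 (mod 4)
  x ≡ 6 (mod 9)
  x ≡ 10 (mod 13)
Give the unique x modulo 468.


Moduli 4, 9, 13 are pairwise coprime; by CRT there is a unique solution modulo M = 4 · 9 · 13 = 468.
Solve pairwise, accumulating the modulus:
  Start with x ≡ 2 (mod 4).
  Combine with x ≡ 6 (mod 9): since gcd(4, 9) = 1, we get a unique residue mod 36.
    Write x = 2 + 4·t and substitute into x ≡ 6 (mod 9): 4·t ≡ 6 − 2 = 4 (mod 9).
    The inverse of 4 mod 9 is 7 (since 4·7 = 28 = 3·9 + 1), so t ≡ 7·4 = 28 ≡ 1 (mod 9).
    Then x = 2 + 4·1 = 6, valid modulo lcm(4, 9) = 36: x ≡ 6 (mod 36).
  Combine with x ≡ 10 (mod 13): since gcd(36, 13) = 1, we get a unique residue mod 468.
    Write x = 6 + 36·t and substitute into x ≡ 10 (mod 13): 36·t ≡ 10 − 6 = 4 (mod 13).
    Reduce coefficients mod 13: 10·t ≡ 4 (mod 13).
    The inverse of 10 mod 13 is 4 (since 10·4 = 40 = 3·13 + 1), so t ≡ 4·4 = 16 ≡ 3 (mod 13).
    Then x = 6 + 36·3 = 114, valid modulo lcm(36, 13) = 468: x ≡ 114 (mod 468).
Verify: 114 mod 4 = 2 ✓, 114 mod 9 = 6 ✓, 114 mod 13 = 10 ✓.

x ≡ 114 (mod 468).


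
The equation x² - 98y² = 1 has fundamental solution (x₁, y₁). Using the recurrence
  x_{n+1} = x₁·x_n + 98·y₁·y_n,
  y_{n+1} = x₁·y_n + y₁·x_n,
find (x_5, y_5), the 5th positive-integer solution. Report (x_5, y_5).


Step 1: Find the fundamental solution (x₁, y₁) of x² - 98y² = 1.
  Expand √98 as a continued fraction. a₀ = ⌊√98⌋ = 9; iterate m_{k+1} = d_k·a_k − m_k, d_{k+1} = (98 − m_{k+1}²)/d_k, a_{k+1} = ⌊(a₀ + m_{k+1})/d_{k+1}⌋ (starting m₀ = 0, d₀ = 1), with convergents p_k = a_k·p_{k-1} + p_{k-2}, q_k = a_k·q_{k-1} + q_{k-2} (p₋₁ = 1, q₋₁ = 0):
  k = 0: a₀ = 9; p₀/q₀ = 9/1; p₀² − 98·q₀² = 81 − 98 = -17.
  k = 1: m = 9, d = 17, a = ⌊(9 + 9)/17⌋ = 1; p/q = (1·9 + 1)/(1·1 + 0) = 10/1; p² − 98·q² = 100 − 98 = 2.
  k = 2: m = 8, d = 2, a = ⌊(9 + 8)/2⌋ = 8; p/q = (8·10 + 9)/(8·1 + 1) = 89/9; p² − 98·q² = 7921 − 7938 = -17.
  k = 3: m = 8, d = 17, a = ⌊(9 + 8)/17⌋ = 1; p/q = (1·89 + 10)/(1·9 + 1) = 99/10; p² − 98·q² = 9801 − 9800 = 1.
  The first convergent with p² − 98·q² = 1 gives the fundamental solution (x₁, y₁) = (99, 10).
Step 2: Apply the recurrence (x_{n+1}, y_{n+1}) = (x₁x_n + 98y₁y_n, x₁y_n + y₁x_n) repeatedly.
  From (x_1, y_1) = (99, 10): x_2 = 99·99 + 98·10·10 = 19601; y_2 = 99·10 + 10·99 = 1980.
  From (x_2, y_2) = (19601, 1980): x_3 = 99·19601 + 98·10·1980 = 3880899; y_3 = 99·1980 + 10·19601 = 392030.
  From (x_3, y_3) = (3880899, 392030): x_4 = 99·3880899 + 98·10·392030 = 768398401; y_4 = 99·392030 + 10·3880899 = 77619960.
  From (x_4, y_4) = (768398401, 77619960): x_5 = 99·768398401 + 98·10·77619960 = 152139002499; y_5 = 99·77619960 + 10·768398401 = 15368360050.
Step 3: Verify x_5² - 98·y_5² = 23146276081390728245001 - 23146276081390728245000 = 1 (should be 1). ✓

(x_1, y_1) = (99, 10); (x_5, y_5) = (152139002499, 15368360050).


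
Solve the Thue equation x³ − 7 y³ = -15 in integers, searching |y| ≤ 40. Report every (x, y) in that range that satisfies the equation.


The equation is x³ - 7y³ = -15. For fixed y, x³ = 7·y³ − 15, so a solution requires the RHS to be a perfect cube.
Strategy: iterate y from -40 to 40, compute RHS = 7·y³ − 15, and check whether it is a (positive or negative) perfect cube.
Check small values of y:
  y = 0: RHS = -15 is not a perfect cube.
  y = 1: RHS = -8 = (-2)³ ⇒ x = -2 works.
  y = -1: RHS = -22 is not a perfect cube.
  y = 2: RHS = 41 is not a perfect cube.
  y = -2: RHS = -71 is not a perfect cube.
  y = 3: RHS = 174 is not a perfect cube.
  y = -3: RHS = -204 is not a perfect cube.
Continuing, at y = -23: RHS = -85184 = (-44)³ ⇒ x = -44 works.
Searching the remaining y in |y| ≤ 40 finds no further solutions.
Collected solutions: (-2, 1), (-44, -23).

Solutions (with |y| ≤ 40): (-2, 1), (-44, -23).


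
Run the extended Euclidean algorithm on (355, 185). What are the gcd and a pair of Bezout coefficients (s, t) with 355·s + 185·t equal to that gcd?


Euclidean algorithm on (355, 185) — divide until remainder is 0:
  355 = 1 · 185 + 170
  185 = 1 · 170 + 15
  170 = 11 · 15 + 5
  15 = 3 · 5 + 0
gcd(355, 185) = 5.
Track Bezout coefficients alongside the remainders: start with r₀ = 355 = a·1 + b·0 (s = 1, t = 0) and r₁ = 185 = a·0 + b·1 (s = 0, t = 1); each new remainder r_{k+1} = r_{k-1} − q_k·r_k inherits s_{k+1} = s_{k-1} − q_k·s_k, t_{k+1} = t_{k-1} − q_k·t_k, so r_k = a·s_k + b·t_k at every step:
  q = 1: r = 170, s = 1 − 1·0 = 1, t = 0 − 1·1 = -1  (check: 355·1 + 185·(-1) = 170)
  q = 1: r = 15, s = 0 − 1·1 = -1, t = 1 − 1·(-1) = 2  (check: 355·(-1) + 185·2 = 15)
  q = 11: r = 5, s = 1 − 11·(-1) = 12, t = -1 − 11·2 = -23  (check: 355·12 + 185·(-23) = 5)
The row with r = 5 (the gcd) gives the Bezout coefficients s = 12, t = -23.
Result: 355 · (12) + 185 · (-23) = 5.

gcd(355, 185) = 5; s = 12, t = -23 (check: 355·12 + 185·(-23) = 5).


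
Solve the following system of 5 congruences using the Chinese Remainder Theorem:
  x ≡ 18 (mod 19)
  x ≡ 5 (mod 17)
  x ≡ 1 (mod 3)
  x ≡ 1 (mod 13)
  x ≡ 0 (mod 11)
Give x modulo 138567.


Product of moduli M = 19 · 17 · 3 · 13 · 11 = 138567.
Merge one congruence at a time:
  Start: x ≡ 18 (mod 19).
  Combine with x ≡ 5 (mod 17); new modulus lcm = 323.
    Write x = 18 + 19·t and substitute into x ≡ 5 (mod 17): 19·t ≡ 5 − 18 = -13 (mod 17).
    Reduce coefficients mod 17: 2·t ≡ 4 (mod 17).
    The inverse of 2 mod 17 is 9 (since 2·9 = 18 = 1·17 + 1), so t ≡ 9·4 = 36 ≡ 2 (mod 17).
    Then x = 18 + 19·2 = 56, valid modulo lcm(19, 17) = 323: x ≡ 56 (mod 323).
  Combine with x ≡ 1 (mod 3); new modulus lcm = 969.
    Write x = 56 + 323·t and substitute into x ≡ 1 (mod 3): 323·t ≡ 1 − 56 = -55 (mod 3).
    Reduce coefficients mod 3: 2·t ≡ 2 (mod 3).
    The inverse of 2 mod 3 is 2 (since 2·2 = 4 = 1·3 + 1), so t ≡ 2·2 = 4 ≡ 1 (mod 3).
    Then x = 56 + 323·1 = 379, valid modulo lcm(323, 3) = 969: x ≡ 379 (mod 969).
  Combine with x ≡ 1 (mod 13); new modulus lcm = 12597.
    Write x = 379 + 969·t and substitute into x ≡ 1 (mod 13): 969·t ≡ 1 − 379 = -378 (mod 13).
    Reduce coefficients mod 13: 7·t ≡ 12 (mod 13).
    The inverse of 7 mod 13 is 2 (since 7·2 = 14 = 1·13 + 1), so t ≡ 2·12 = 24 ≡ 11 (mod 13).
    Then x = 379 + 969·11 = 11038, valid modulo lcm(969, 13) = 12597: x ≡ 11038 (mod 12597).
  Combine with x ≡ 0 (mod 11); new modulus lcm = 138567.
    Write x = 11038 + 12597·t and substitute into x ≡ 0 (mod 11): 12597·t ≡ 0 − 11038 = -11038 (mod 11).
    Reduce coefficients mod 11: 2·t ≡ 6 (mod 11).
    The inverse of 2 mod 11 is 6 (since 2·6 = 12 = 1·11 + 1), so t ≡ 6·6 = 36 ≡ 3 (mod 11).
    Then x = 11038 + 12597·3 = 48829, valid modulo lcm(12597, 11) = 138567: x ≡ 48829 (mod 138567).
Verify against each original: 48829 mod 19 = 18, 48829 mod 17 = 5, 48829 mod 3 = 1, 48829 mod 13 = 1, 48829 mod 11 = 0.

x ≡ 48829 (mod 138567).


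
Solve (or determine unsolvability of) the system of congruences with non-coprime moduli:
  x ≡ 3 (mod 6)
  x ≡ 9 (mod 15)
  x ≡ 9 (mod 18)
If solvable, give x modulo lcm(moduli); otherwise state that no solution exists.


Moduli 6, 15, 18 are not pairwise coprime, so CRT works modulo lcm(m_i) when all pairwise compatibility conditions hold.
Pairwise compatibility: gcd(m_i, m_j) must divide a_i - a_j for every pair.
Merge one congruence at a time:
  Start: x ≡ 3 (mod 6).
  Combine with x ≡ 9 (mod 15): gcd(6, 15) = 3; 9 - 3 = 6, which IS divisible by 3, so compatible.
    Write x = 3 + 6·t and substitute into x ≡ 9 (mod 15): 6·t ≡ 9 − 3 = 6 (mod 15).
    Divide the congruence (and modulus) by g = 3: 2·t ≡ 2 (mod 5).
    The inverse of 2 mod 5 is 3 (since 2·3 = 6 = 1·5 + 1), so t ≡ 3·2 = 6 ≡ 1 (mod 5).
    Then x = 3 + 6·1 = 9, valid modulo lcm(6, 15) = 30: x ≡ 9 (mod 30).
  Combine with x ≡ 9 (mod 18): gcd(30, 18) = 6; 9 - 9 = 0, which IS divisible by 6, so compatible.
    Write x = 9 + 30·t and substitute into x ≡ 9 (mod 18): 30·t ≡ 9 − 9 = 0 (mod 18).
    Divide the congruence (and modulus) by g = 6: 5·t ≡ 0 (mod 3).
    Reduce coefficients mod 3: 2·t ≡ 0 (mod 3).
    The inverse of 2 mod 3 is 2 (since 2·2 = 4 = 1·3 + 1), so t ≡ 2·0 = 0 ≡ 0 (mod 3).
    Then x = 9 + 30·0 = 9, valid modulo lcm(30, 18) = 90: x ≡ 9 (mod 90).
Verify: 9 mod 6 = 3, 9 mod 15 = 9, 9 mod 18 = 9.

x ≡ 9 (mod 90).


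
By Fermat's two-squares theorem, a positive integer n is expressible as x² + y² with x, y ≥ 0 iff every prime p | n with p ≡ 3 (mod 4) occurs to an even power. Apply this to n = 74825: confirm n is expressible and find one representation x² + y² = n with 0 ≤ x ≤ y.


Step 1: Factor n = 74825 = 5^2 · 41 · 73.
Step 2: Check the mod-4 condition on each prime factor: 5 ≡ 1 (mod 4), exponent 2; 41 ≡ 1 (mod 4), exponent 1; 73 ≡ 1 (mod 4), exponent 1.
All primes ≡ 3 (mod 4) appear to even exponent (or don't appear), so by the two-squares theorem n IS expressible as a sum of two squares.
Step 3: Build a representation. Group n = k² · m with k = 5 and m = 41 · 73 = 2993 (a product of primes ≡ 1 (mod 4)); a representation of m scales to one of n via (k·x)² + (k·y)² = k²(x² + y²). Each prime p ≡ 1 (mod 4) is itself a sum of two squares; find a² by testing p − a² for a perfect square:
  41: 41 − 1² = 40, 41 − 2² = 37, 41 − 3² = 32, 41 − 4² = 25 = 5² ⇒ 41 = 4² + 5².
  73: 73 − 1² = 72, 73 − 2² = 69, 73 − 3² = 64 = 8² ⇒ 73 = 3² + 8².
  Combine using the Brahmagupta–Fibonacci identity (a² + b²)(c² + d²) = (ac − bd)² + (ad + bc)² = (ac + bd)² + (ad − bc)²:
  41 · 73 = 2993: from (4² + 5²)(3² + 8²), take (4·3 − 5·8, 4·8 + 5·3) = (12 − 40, 32 + 15) = (-28, 47); dropping signs (only squares matter) gives (28, 47); check 28² + 47² = 784 + 2209 = 2993 ✓.
  Scale by k = 5: (5·28, 5·47) = (140, 235).
Step 4: Order so x ≤ y and verify: 140² + 235² = 19600 + 55225 = 74825 = n. ✓

n = 74825 = 140² + 235² (one valid representation with x ≤ y).


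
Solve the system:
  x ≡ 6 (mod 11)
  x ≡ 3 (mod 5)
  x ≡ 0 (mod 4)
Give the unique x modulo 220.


Moduli 11, 5, 4 are pairwise coprime; by CRT there is a unique solution modulo M = 11 · 5 · 4 = 220.
Solve pairwise, accumulating the modulus:
  Start with x ≡ 6 (mod 11).
  Combine with x ≡ 3 (mod 5): since gcd(11, 5) = 1, we get a unique residue mod 55.
    Write x = 6 + 11·t and substitute into x ≡ 3 (mod 5): 11·t ≡ 3 − 6 = -3 (mod 5).
    Reduce coefficients mod 5: 1·t ≡ 2 (mod 5).
    So t ≡ 2 (mod 5).
    Then x = 6 + 11·2 = 28, valid modulo lcm(11, 5) = 55: x ≡ 28 (mod 55).
  Combine with x ≡ 0 (mod 4): since gcd(55, 4) = 1, we get a unique residue mod 220.
    Write x = 28 + 55·t and substitute into x ≡ 0 (mod 4): 55·t ≡ 0 − 28 = -28 (mod 4).
    Reduce coefficients mod 4: 3·t ≡ 0 (mod 4).
    The inverse of 3 mod 4 is 3 (since 3·3 = 9 = 2·4 + 1), so t ≡ 3·0 = 0 ≡ 0 (mod 4).
    Then x = 28 + 55·0 = 28, valid modulo lcm(55, 4) = 220: x ≡ 28 (mod 220).
Verify: 28 mod 11 = 6 ✓, 28 mod 5 = 3 ✓, 28 mod 4 = 0 ✓.

x ≡ 28 (mod 220).


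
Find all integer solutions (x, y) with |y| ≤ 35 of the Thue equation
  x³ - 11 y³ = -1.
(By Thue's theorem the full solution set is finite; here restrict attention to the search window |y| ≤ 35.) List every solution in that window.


The equation is x³ - 11y³ = -1. For fixed y, x³ = 11·y³ − 1, so a solution requires the RHS to be a perfect cube.
Strategy: iterate y from -35 to 35, compute RHS = 11·y³ − 1, and check whether it is a (positive or negative) perfect cube.
Check small values of y:
  y = 0: RHS = -1 = (-1)³ ⇒ x = -1 works.
  y = 1: RHS = 10 is not a perfect cube.
  y = -1: RHS = -12 is not a perfect cube.
  y = 2: RHS = 87 is not a perfect cube.
  y = -2: RHS = -89 is not a perfect cube.
  y = 3: RHS = 296 is not a perfect cube.
  y = -3: RHS = -298 is not a perfect cube.
Continuing the search up to |y| = 35 finds no further solutions beyond those listed.
Collected solutions: (-1, 0).

Solutions (with |y| ≤ 35): (-1, 0).


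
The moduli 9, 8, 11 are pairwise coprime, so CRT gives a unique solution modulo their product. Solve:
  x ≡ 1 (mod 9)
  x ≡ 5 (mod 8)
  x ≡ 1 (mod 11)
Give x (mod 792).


Moduli 9, 8, 11 are pairwise coprime; by CRT there is a unique solution modulo M = 9 · 8 · 11 = 792.
Solve pairwise, accumulating the modulus:
  Start with x ≡ 1 (mod 9).
  Combine with x ≡ 5 (mod 8): since gcd(9, 8) = 1, we get a unique residue mod 72.
    Write x = 1 + 9·t and substitute into x ≡ 5 (mod 8): 9·t ≡ 5 − 1 = 4 (mod 8).
    Reduce coefficients mod 8: 1·t ≡ 4 (mod 8).
    So t ≡ 4 (mod 8).
    Then x = 1 + 9·4 = 37, valid modulo lcm(9, 8) = 72: x ≡ 37 (mod 72).
  Combine with x ≡ 1 (mod 11): since gcd(72, 11) = 1, we get a unique residue mod 792.
    Write x = 37 + 72·t and substitute into x ≡ 1 (mod 11): 72·t ≡ 1 − 37 = -36 (mod 11).
    Reduce coefficients mod 11: 6·t ≡ 8 (mod 11).
    The inverse of 6 mod 11 is 2 (since 6·2 = 12 = 1·11 + 1), so t ≡ 2·8 = 16 ≡ 5 (mod 11).
    Then x = 37 + 72·5 = 397, valid modulo lcm(72, 11) = 792: x ≡ 397 (mod 792).
Verify: 397 mod 9 = 1 ✓, 397 mod 8 = 5 ✓, 397 mod 11 = 1 ✓.

x ≡ 397 (mod 792).


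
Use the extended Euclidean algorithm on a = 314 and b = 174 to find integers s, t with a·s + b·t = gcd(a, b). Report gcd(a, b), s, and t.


Euclidean algorithm on (314, 174) — divide until remainder is 0:
  314 = 1 · 174 + 140
  174 = 1 · 140 + 34
  140 = 4 · 34 + 4
  34 = 8 · 4 + 2
  4 = 2 · 2 + 0
gcd(314, 174) = 2.
Track Bezout coefficients alongside the remainders: start with r₀ = 314 = a·1 + b·0 (s = 1, t = 0) and r₁ = 174 = a·0 + b·1 (s = 0, t = 1); each new remainder r_{k+1} = r_{k-1} − q_k·r_k inherits s_{k+1} = s_{k-1} − q_k·s_k, t_{k+1} = t_{k-1} − q_k·t_k, so r_k = a·s_k + b·t_k at every step:
  q = 1: r = 140, s = 1 − 1·0 = 1, t = 0 − 1·1 = -1  (check: 314·1 + 174·(-1) = 140)
  q = 1: r = 34, s = 0 − 1·1 = -1, t = 1 − 1·(-1) = 2  (check: 314·(-1) + 174·2 = 34)
  q = 4: r = 4, s = 1 − 4·(-1) = 5, t = -1 − 4·2 = -9  (check: 314·5 + 174·(-9) = 4)
  q = 8: r = 2, s = -1 − 8·5 = -41, t = 2 − 8·(-9) = 74  (check: 314·(-41) + 174·74 = 2)
The row with r = 2 (the gcd) gives the Bezout coefficients s = -41, t = 74.
Result: 314 · (-41) + 174 · (74) = 2.

gcd(314, 174) = 2; s = -41, t = 74 (check: 314·(-41) + 174·74 = 2).


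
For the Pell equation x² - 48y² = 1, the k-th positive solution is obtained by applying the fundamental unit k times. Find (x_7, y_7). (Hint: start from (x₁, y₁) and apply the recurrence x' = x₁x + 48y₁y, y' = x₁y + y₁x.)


Step 1: Find the fundamental solution (x₁, y₁) of x² - 48y² = 1.
  Expand √48 as a continued fraction. a₀ = ⌊√48⌋ = 6; iterate m_{k+1} = d_k·a_k − m_k, d_{k+1} = (48 − m_{k+1}²)/d_k, a_{k+1} = ⌊(a₀ + m_{k+1})/d_{k+1}⌋ (starting m₀ = 0, d₀ = 1), with convergents p_k = a_k·p_{k-1} + p_{k-2}, q_k = a_k·q_{k-1} + q_{k-2} (p₋₁ = 1, q₋₁ = 0):
  k = 0: a₀ = 6; p₀/q₀ = 6/1; p₀² − 48·q₀² = 36 − 48 = -12.
  k = 1: m = 6, d = 12, a = ⌊(6 + 6)/12⌋ = 1; p/q = (1·6 + 1)/(1·1 + 0) = 7/1; p² − 48·q² = 49 − 48 = 1.
  The first convergent with p² − 48·q² = 1 gives the fundamental solution (x₁, y₁) = (7, 1).
Step 2: Apply the recurrence (x_{n+1}, y_{n+1}) = (x₁x_n + 48y₁y_n, x₁y_n + y₁x_n) repeatedly.
  From (x_1, y_1) = (7, 1): x_2 = 7·7 + 48·1·1 = 97; y_2 = 7·1 + 1·7 = 14.
  From (x_2, y_2) = (97, 14): x_3 = 7·97 + 48·1·14 = 1351; y_3 = 7·14 + 1·97 = 195.
  From (x_3, y_3) = (1351, 195): x_4 = 7·1351 + 48·1·195 = 18817; y_4 = 7·195 + 1·1351 = 2716.
  From (x_4, y_4) = (18817, 2716): x_5 = 7·18817 + 48·1·2716 = 262087; y_5 = 7·2716 + 1·18817 = 37829.
  From (x_5, y_5) = (262087, 37829): x_6 = 7·262087 + 48·1·37829 = 3650401; y_6 = 7·37829 + 1·262087 = 526890.
  From (x_6, y_6) = (3650401, 526890): x_7 = 7·3650401 + 48·1·526890 = 50843527; y_7 = 7·526890 + 1·3650401 = 7338631.
Step 3: Verify x_7² - 48·y_7² = 2585064237799729 - 2585064237799728 = 1 (should be 1). ✓

(x_1, y_1) = (7, 1); (x_7, y_7) = (50843527, 7338631).


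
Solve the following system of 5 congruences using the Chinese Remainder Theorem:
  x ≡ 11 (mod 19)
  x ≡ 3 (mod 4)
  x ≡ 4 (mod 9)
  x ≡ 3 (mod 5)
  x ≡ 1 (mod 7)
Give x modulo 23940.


Product of moduli M = 19 · 4 · 9 · 5 · 7 = 23940.
Merge one congruence at a time:
  Start: x ≡ 11 (mod 19).
  Combine with x ≡ 3 (mod 4); new modulus lcm = 76.
    Write x = 11 + 19·t and substitute into x ≡ 3 (mod 4): 19·t ≡ 3 − 11 = -8 (mod 4).
    Reduce coefficients mod 4: 3·t ≡ 0 (mod 4).
    The inverse of 3 mod 4 is 3 (since 3·3 = 9 = 2·4 + 1), so t ≡ 3·0 = 0 ≡ 0 (mod 4).
    Then x = 11 + 19·0 = 11, valid modulo lcm(19, 4) = 76: x ≡ 11 (mod 76).
  Combine with x ≡ 4 (mod 9); new modulus lcm = 684.
    Write x = 11 + 76·t and substitute into x ≡ 4 (mod 9): 76·t ≡ 4 − 11 = -7 (mod 9).
    Reduce coefficients mod 9: 4·t ≡ 2 (mod 9).
    The inverse of 4 mod 9 is 7 (since 4·7 = 28 = 3·9 + 1), so t ≡ 7·2 = 14 ≡ 5 (mod 9).
    Then x = 11 + 76·5 = 391, valid modulo lcm(76, 9) = 684: x ≡ 391 (mod 684).
  Combine with x ≡ 3 (mod 5); new modulus lcm = 3420.
    Write x = 391 + 684·t and substitute into x ≡ 3 (mod 5): 684·t ≡ 3 − 391 = -388 (mod 5).
    Reduce coefficients mod 5: 4·t ≡ 2 (mod 5).
    The inverse of 4 mod 5 is 4 (since 4·4 = 16 = 3·5 + 1), so t ≡ 4·2 = 8 ≡ 3 (mod 5).
    Then x = 391 + 684·3 = 2443, valid modulo lcm(684, 5) = 3420: x ≡ 2443 (mod 3420).
  Combine with x ≡ 1 (mod 7); new modulus lcm = 23940.
    Write x = 2443 + 3420·t and substitute into x ≡ 1 (mod 7): 3420·t ≡ 1 − 2443 = -2442 (mod 7).
    Reduce coefficients mod 7: 4·t ≡ 1 (mod 7).
    The inverse of 4 mod 7 is 2 (since 4·2 = 8 = 1·7 + 1), so t ≡ 2·1 = 2 ≡ 2 (mod 7).
    Then x = 2443 + 3420·2 = 9283, valid modulo lcm(3420, 7) = 23940: x ≡ 9283 (mod 23940).
Verify against each original: 9283 mod 19 = 11, 9283 mod 4 = 3, 9283 mod 9 = 4, 9283 mod 5 = 3, 9283 mod 7 = 1.

x ≡ 9283 (mod 23940).


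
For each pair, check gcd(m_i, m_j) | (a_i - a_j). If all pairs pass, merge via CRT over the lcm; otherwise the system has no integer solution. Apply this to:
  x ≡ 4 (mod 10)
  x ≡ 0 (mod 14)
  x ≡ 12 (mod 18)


Moduli 10, 14, 18 are not pairwise coprime, so CRT works modulo lcm(m_i) when all pairwise compatibility conditions hold.
Pairwise compatibility: gcd(m_i, m_j) must divide a_i - a_j for every pair.
Merge one congruence at a time:
  Start: x ≡ 4 (mod 10).
  Combine with x ≡ 0 (mod 14): gcd(10, 14) = 2; 0 - 4 = -4, which IS divisible by 2, so compatible.
    Write x = 4 + 10·t and substitute into x ≡ 0 (mod 14): 10·t ≡ 0 − 4 = -4 (mod 14).
    Divide the congruence (and modulus) by g = 2: 5·t ≡ -2 (mod 7).
    Reduce coefficients mod 7: 5·t ≡ 5 (mod 7).
    The inverse of 5 mod 7 is 3 (since 5·3 = 15 = 2·7 + 1), so t ≡ 3·5 = 15 ≡ 1 (mod 7).
    Then x = 4 + 10·1 = 14, valid modulo lcm(10, 14) = 70: x ≡ 14 (mod 70).
  Combine with x ≡ 12 (mod 18): gcd(70, 18) = 2; 12 - 14 = -2, which IS divisible by 2, so compatible.
    Write x = 14 + 70·t and substitute into x ≡ 12 (mod 18): 70·t ≡ 12 − 14 = -2 (mod 18).
    Divide the congruence (and modulus) by g = 2: 35·t ≡ -1 (mod 9).
    Reduce coefficients mod 9: 8·t ≡ 8 (mod 9).
    The inverse of 8 mod 9 is 8 (since 8·8 = 64 = 7·9 + 1), so t ≡ 8·8 = 64 ≡ 1 (mod 9).
    Then x = 14 + 70·1 = 84, valid modulo lcm(70, 18) = 630: x ≡ 84 (mod 630).
Verify: 84 mod 10 = 4, 84 mod 14 = 0, 84 mod 18 = 12.

x ≡ 84 (mod 630).


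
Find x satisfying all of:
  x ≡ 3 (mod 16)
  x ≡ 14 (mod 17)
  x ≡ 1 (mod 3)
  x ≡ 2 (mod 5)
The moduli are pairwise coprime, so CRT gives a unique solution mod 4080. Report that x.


Product of moduli M = 16 · 17 · 3 · 5 = 4080.
Merge one congruence at a time:
  Start: x ≡ 3 (mod 16).
  Combine with x ≡ 14 (mod 17); new modulus lcm = 272.
    Write x = 3 + 16·t and substitute into x ≡ 14 (mod 17): 16·t ≡ 14 − 3 = 11 (mod 17).
    The inverse of 16 mod 17 is 16 (since 16·16 = 256 = 15·17 + 1), so t ≡ 16·11 = 176 ≡ 6 (mod 17).
    Then x = 3 + 16·6 = 99, valid modulo lcm(16, 17) = 272: x ≡ 99 (mod 272).
  Combine with x ≡ 1 (mod 3); new modulus lcm = 816.
    Write x = 99 + 272·t and substitute into x ≡ 1 (mod 3): 272·t ≡ 1 − 99 = -98 (mod 3).
    Reduce coefficients mod 3: 2·t ≡ 1 (mod 3).
    The inverse of 2 mod 3 is 2 (since 2·2 = 4 = 1·3 + 1), so t ≡ 2·1 = 2 ≡ 2 (mod 3).
    Then x = 99 + 272·2 = 643, valid modulo lcm(272, 3) = 816: x ≡ 643 (mod 816).
  Combine with x ≡ 2 (mod 5); new modulus lcm = 4080.
    Write x = 643 + 816·t and substitute into x ≡ 2 (mod 5): 816·t ≡ 2 − 643 = -641 (mod 5).
    Reduce coefficients mod 5: 1·t ≡ 4 (mod 5).
    So t ≡ 4 (mod 5).
    Then x = 643 + 816·4 = 3907, valid modulo lcm(816, 5) = 4080: x ≡ 3907 (mod 4080).
Verify against each original: 3907 mod 16 = 3, 3907 mod 17 = 14, 3907 mod 3 = 1, 3907 mod 5 = 2.

x ≡ 3907 (mod 4080).


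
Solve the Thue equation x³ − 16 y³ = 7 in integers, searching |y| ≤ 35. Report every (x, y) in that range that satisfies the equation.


The equation is x³ - 16y³ = 7. For fixed y, x³ = 16·y³ + 7, so a solution requires the RHS to be a perfect cube.
Strategy: iterate y from -35 to 35, compute RHS = 16·y³ + 7, and check whether it is a (positive or negative) perfect cube.
Check small values of y:
  y = 0: RHS = 7 is not a perfect cube.
  y = 1: RHS = 23 is not a perfect cube.
  y = -1: RHS = -9 is not a perfect cube.
  y = 2: RHS = 135 is not a perfect cube.
  y = -2: RHS = -121 is not a perfect cube.
  y = 3: RHS = 439 is not a perfect cube.
  y = -3: RHS = -425 is not a perfect cube.
Continuing the search up to |y| = 35 finds no solutions either.
No (x, y) in the scanned range satisfies the equation.

No integer solutions with |y| ≤ 35.


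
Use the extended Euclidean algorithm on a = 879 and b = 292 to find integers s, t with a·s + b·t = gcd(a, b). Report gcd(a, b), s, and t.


Euclidean algorithm on (879, 292) — divide until remainder is 0:
  879 = 3 · 292 + 3
  292 = 97 · 3 + 1
  3 = 3 · 1 + 0
gcd(879, 292) = 1.
Track Bezout coefficients alongside the remainders: start with r₀ = 879 = a·1 + b·0 (s = 1, t = 0) and r₁ = 292 = a·0 + b·1 (s = 0, t = 1); each new remainder r_{k+1} = r_{k-1} − q_k·r_k inherits s_{k+1} = s_{k-1} − q_k·s_k, t_{k+1} = t_{k-1} − q_k·t_k, so r_k = a·s_k + b·t_k at every step:
  q = 3: r = 3, s = 1 − 3·0 = 1, t = 0 − 3·1 = -3  (check: 879·1 + 292·(-3) = 3)
  q = 97: r = 1, s = 0 − 97·1 = -97, t = 1 − 97·(-3) = 292  (check: 879·(-97) + 292·292 = 1)
The row with r = 1 (the gcd) gives the Bezout coefficients s = -97, t = 292.
Result: 879 · (-97) + 292 · (292) = 1.

gcd(879, 292) = 1; s = -97, t = 292 (check: 879·(-97) + 292·292 = 1).


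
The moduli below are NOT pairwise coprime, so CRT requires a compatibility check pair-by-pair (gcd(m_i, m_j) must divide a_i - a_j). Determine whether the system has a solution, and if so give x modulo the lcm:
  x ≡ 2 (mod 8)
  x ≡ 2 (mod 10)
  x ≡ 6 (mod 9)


Moduli 8, 10, 9 are not pairwise coprime, so CRT works modulo lcm(m_i) when all pairwise compatibility conditions hold.
Pairwise compatibility: gcd(m_i, m_j) must divide a_i - a_j for every pair.
Merge one congruence at a time:
  Start: x ≡ 2 (mod 8).
  Combine with x ≡ 2 (mod 10): gcd(8, 10) = 2; 2 - 2 = 0, which IS divisible by 2, so compatible.
    Write x = 2 + 8·t and substitute into x ≡ 2 (mod 10): 8·t ≡ 2 − 2 = 0 (mod 10).
    Divide the congruence (and modulus) by g = 2: 4·t ≡ 0 (mod 5).
    The inverse of 4 mod 5 is 4 (since 4·4 = 16 = 3·5 + 1), so t ≡ 4·0 = 0 ≡ 0 (mod 5).
    Then x = 2 + 8·0 = 2, valid modulo lcm(8, 10) = 40: x ≡ 2 (mod 40).
  Combine with x ≡ 6 (mod 9): gcd(40, 9) = 1; 6 - 2 = 4, which IS divisible by 1, so compatible.
    Write x = 2 + 40·t and substitute into x ≡ 6 (mod 9): 40·t ≡ 6 − 2 = 4 (mod 9).
    Reduce coefficients mod 9: 4·t ≡ 4 (mod 9).
    The inverse of 4 mod 9 is 7 (since 4·7 = 28 = 3·9 + 1), so t ≡ 7·4 = 28 ≡ 1 (mod 9).
    Then x = 2 + 40·1 = 42, valid modulo lcm(40, 9) = 360: x ≡ 42 (mod 360).
Verify: 42 mod 8 = 2, 42 mod 10 = 2, 42 mod 9 = 6.

x ≡ 42 (mod 360).


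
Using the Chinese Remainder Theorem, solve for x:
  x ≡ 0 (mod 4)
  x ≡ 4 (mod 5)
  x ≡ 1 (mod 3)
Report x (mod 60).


Moduli 4, 5, 3 are pairwise coprime; by CRT there is a unique solution modulo M = 4 · 5 · 3 = 60.
Solve pairwise, accumulating the modulus:
  Start with x ≡ 0 (mod 4).
  Combine with x ≡ 4 (mod 5): since gcd(4, 5) = 1, we get a unique residue mod 20.
    Write x = 0 + 4·t and substitute into x ≡ 4 (mod 5): 4·t ≡ 4 − 0 = 4 (mod 5).
    The inverse of 4 mod 5 is 4 (since 4·4 = 16 = 3·5 + 1), so t ≡ 4·4 = 16 ≡ 1 (mod 5).
    Then x = 0 + 4·1 = 4, valid modulo lcm(4, 5) = 20: x ≡ 4 (mod 20).
  Combine with x ≡ 1 (mod 3): since gcd(20, 3) = 1, we get a unique residue mod 60.
    Write x = 4 + 20·t and substitute into x ≡ 1 (mod 3): 20·t ≡ 1 − 4 = -3 (mod 3).
    Reduce coefficients mod 3: 2·t ≡ 0 (mod 3).
    The inverse of 2 mod 3 is 2 (since 2·2 = 4 = 1·3 + 1), so t ≡ 2·0 = 0 ≡ 0 (mod 3).
    Then x = 4 + 20·0 = 4, valid modulo lcm(20, 3) = 60: x ≡ 4 (mod 60).
Verify: 4 mod 4 = 0 ✓, 4 mod 5 = 4 ✓, 4 mod 3 = 1 ✓.

x ≡ 4 (mod 60).


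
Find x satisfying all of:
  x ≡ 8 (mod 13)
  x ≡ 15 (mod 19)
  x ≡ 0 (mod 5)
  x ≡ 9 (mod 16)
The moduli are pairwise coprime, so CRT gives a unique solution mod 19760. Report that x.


Product of moduli M = 13 · 19 · 5 · 16 = 19760.
Merge one congruence at a time:
  Start: x ≡ 8 (mod 13).
  Combine with x ≡ 15 (mod 19); new modulus lcm = 247.
    Write x = 8 + 13·t and substitute into x ≡ 15 (mod 19): 13·t ≡ 15 − 8 = 7 (mod 19).
    The inverse of 13 mod 19 is 3 (since 13·3 = 39 = 2·19 + 1), so t ≡ 3·7 = 21 ≡ 2 (mod 19).
    Then x = 8 + 13·2 = 34, valid modulo lcm(13, 19) = 247: x ≡ 34 (mod 247).
  Combine with x ≡ 0 (mod 5); new modulus lcm = 1235.
    Write x = 34 + 247·t and substitute into x ≡ 0 (mod 5): 247·t ≡ 0 − 34 = -34 (mod 5).
    Reduce coefficients mod 5: 2·t ≡ 1 (mod 5).
    The inverse of 2 mod 5 is 3 (since 2·3 = 6 = 1·5 + 1), so t ≡ 3·1 = 3 ≡ 3 (mod 5).
    Then x = 34 + 247·3 = 775, valid modulo lcm(247, 5) = 1235: x ≡ 775 (mod 1235).
  Combine with x ≡ 9 (mod 16); new modulus lcm = 19760.
    Write x = 775 + 1235·t and substitute into x ≡ 9 (mod 16): 1235·t ≡ 9 − 775 = -766 (mod 16).
    Reduce coefficients mod 16: 3·t ≡ 2 (mod 16).
    The inverse of 3 mod 16 is 11 (since 3·11 = 33 = 2·16 + 1), so t ≡ 11·2 = 22 ≡ 6 (mod 16).
    Then x = 775 + 1235·6 = 8185, valid modulo lcm(1235, 16) = 19760: x ≡ 8185 (mod 19760).
Verify against each original: 8185 mod 13 = 8, 8185 mod 19 = 15, 8185 mod 5 = 0, 8185 mod 16 = 9.

x ≡ 8185 (mod 19760).


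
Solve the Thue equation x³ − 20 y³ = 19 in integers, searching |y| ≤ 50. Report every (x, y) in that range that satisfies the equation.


The equation is x³ - 20y³ = 19. For fixed y, x³ = 20·y³ + 19, so a solution requires the RHS to be a perfect cube.
Strategy: iterate y from -50 to 50, compute RHS = 20·y³ + 19, and check whether it is a (positive or negative) perfect cube.
Check small values of y:
  y = 0: RHS = 19 is not a perfect cube.
  y = 1: RHS = 39 is not a perfect cube.
  y = -1: RHS = -1 = (-1)³ ⇒ x = -1 works.
  y = 2: RHS = 179 is not a perfect cube.
  y = -2: RHS = -141 is not a perfect cube.
  y = 3: RHS = 559 is not a perfect cube.
  y = -3: RHS = -521 is not a perfect cube.
Continuing the search up to |y| = 50 finds no further solutions beyond those listed.
Collected solutions: (-1, -1).

Solutions (with |y| ≤ 50): (-1, -1).


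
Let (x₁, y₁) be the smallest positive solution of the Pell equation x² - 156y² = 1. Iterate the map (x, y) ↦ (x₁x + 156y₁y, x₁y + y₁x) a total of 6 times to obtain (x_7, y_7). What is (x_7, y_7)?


Step 1: Find the fundamental solution (x₁, y₁) of x² - 156y² = 1.
  Expand √156 as a continued fraction. a₀ = ⌊√156⌋ = 12; iterate m_{k+1} = d_k·a_k − m_k, d_{k+1} = (156 − m_{k+1}²)/d_k, a_{k+1} = ⌊(a₀ + m_{k+1})/d_{k+1}⌋ (starting m₀ = 0, d₀ = 1), with convergents p_k = a_k·p_{k-1} + p_{k-2}, q_k = a_k·q_{k-1} + q_{k-2} (p₋₁ = 1, q₋₁ = 0):
  k = 0: a₀ = 12; p₀/q₀ = 12/1; p₀² − 156·q₀² = 144 − 156 = -12.
  k = 1: m = 12, d = 12, a = ⌊(12 + 12)/12⌋ = 2; p/q = (2·12 + 1)/(2·1 + 0) = 25/2; p² − 156·q² = 625 − 624 = 1.
  The first convergent with p² − 156·q² = 1 gives the fundamental solution (x₁, y₁) = (25, 2).
Step 2: Apply the recurrence (x_{n+1}, y_{n+1}) = (x₁x_n + 156y₁y_n, x₁y_n + y₁x_n) repeatedly.
  From (x_1, y_1) = (25, 2): x_2 = 25·25 + 156·2·2 = 1249; y_2 = 25·2 + 2·25 = 100.
  From (x_2, y_2) = (1249, 100): x_3 = 25·1249 + 156·2·100 = 62425; y_3 = 25·100 + 2·1249 = 4998.
  From (x_3, y_3) = (62425, 4998): x_4 = 25·62425 + 156·2·4998 = 3120001; y_4 = 25·4998 + 2·62425 = 249800.
  From (x_4, y_4) = (3120001, 249800): x_5 = 25·3120001 + 156·2·249800 = 155937625; y_5 = 25·249800 + 2·3120001 = 12485002.
  From (x_5, y_5) = (155937625, 12485002): x_6 = 25·155937625 + 156·2·12485002 = 7793761249; y_6 = 25·12485002 + 2·155937625 = 624000300.
  From (x_6, y_6) = (7793761249, 624000300): x_7 = 25·7793761249 + 156·2·624000300 = 389532124825; y_7 = 25·624000300 + 2·7793761249 = 31187529998.
Step 3: Verify x_7² - 156·y_7² = 151735276270679381280625 - 151735276270679381280624 = 1 (should be 1). ✓

(x_1, y_1) = (25, 2); (x_7, y_7) = (389532124825, 31187529998).


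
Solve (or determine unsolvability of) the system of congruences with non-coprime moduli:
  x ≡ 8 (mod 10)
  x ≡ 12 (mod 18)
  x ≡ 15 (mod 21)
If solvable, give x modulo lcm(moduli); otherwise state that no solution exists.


Moduli 10, 18, 21 are not pairwise coprime, so CRT works modulo lcm(m_i) when all pairwise compatibility conditions hold.
Pairwise compatibility: gcd(m_i, m_j) must divide a_i - a_j for every pair.
Merge one congruence at a time:
  Start: x ≡ 8 (mod 10).
  Combine with x ≡ 12 (mod 18): gcd(10, 18) = 2; 12 - 8 = 4, which IS divisible by 2, so compatible.
    Write x = 8 + 10·t and substitute into x ≡ 12 (mod 18): 10·t ≡ 12 − 8 = 4 (mod 18).
    Divide the congruence (and modulus) by g = 2: 5·t ≡ 2 (mod 9).
    The inverse of 5 mod 9 is 2 (since 5·2 = 10 = 1·9 + 1), so t ≡ 2·2 = 4 ≡ 4 (mod 9).
    Then x = 8 + 10·4 = 48, valid modulo lcm(10, 18) = 90: x ≡ 48 (mod 90).
  Combine with x ≡ 15 (mod 21): gcd(90, 21) = 3; 15 - 48 = -33, which IS divisible by 3, so compatible.
    Write x = 48 + 90·t and substitute into x ≡ 15 (mod 21): 90·t ≡ 15 − 48 = -33 (mod 21).
    Divide the congruence (and modulus) by g = 3: 30·t ≡ -11 (mod 7).
    Reduce coefficients mod 7: 2·t ≡ 3 (mod 7).
    The inverse of 2 mod 7 is 4 (since 2·4 = 8 = 1·7 + 1), so t ≡ 4·3 = 12 ≡ 5 (mod 7).
    Then x = 48 + 90·5 = 498, valid modulo lcm(90, 21) = 630: x ≡ 498 (mod 630).
Verify: 498 mod 10 = 8, 498 mod 18 = 12, 498 mod 21 = 15.

x ≡ 498 (mod 630).
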